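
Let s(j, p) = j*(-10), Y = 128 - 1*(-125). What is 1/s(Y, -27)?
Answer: -1/2530 ≈ -0.00039526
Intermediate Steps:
Y = 253 (Y = 128 + 125 = 253)
s(j, p) = -10*j
1/s(Y, -27) = 1/(-10*253) = 1/(-2530) = -1/2530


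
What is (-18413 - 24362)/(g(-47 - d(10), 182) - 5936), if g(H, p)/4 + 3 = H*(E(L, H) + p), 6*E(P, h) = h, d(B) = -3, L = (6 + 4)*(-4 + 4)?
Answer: 128325/110068 ≈ 1.1659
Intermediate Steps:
L = 0 (L = 10*0 = 0)
E(P, h) = h/6
g(H, p) = -12 + 4*H*(p + H/6) (g(H, p) = -12 + 4*(H*(H/6 + p)) = -12 + 4*(H*(p + H/6)) = -12 + 4*H*(p + H/6))
(-18413 - 24362)/(g(-47 - d(10), 182) - 5936) = (-18413 - 24362)/((-12 + 2*(-47 - 1*(-3))**2/3 + 4*(-47 - 1*(-3))*182) - 5936) = -42775/((-12 + 2*(-47 + 3)**2/3 + 4*(-47 + 3)*182) - 5936) = -42775/((-12 + (2/3)*(-44)**2 + 4*(-44)*182) - 5936) = -42775/((-12 + (2/3)*1936 - 32032) - 5936) = -42775/((-12 + 3872/3 - 32032) - 5936) = -42775/(-92260/3 - 5936) = -42775/(-110068/3) = -42775*(-3/110068) = 128325/110068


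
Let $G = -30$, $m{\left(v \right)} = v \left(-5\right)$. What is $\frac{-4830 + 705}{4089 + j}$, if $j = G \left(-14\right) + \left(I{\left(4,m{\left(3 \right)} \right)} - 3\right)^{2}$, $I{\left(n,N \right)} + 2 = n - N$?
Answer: $- \frac{825}{941} \approx -0.87673$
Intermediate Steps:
$m{\left(v \right)} = - 5 v$
$I{\left(n,N \right)} = -2 + n - N$ ($I{\left(n,N \right)} = -2 - \left(N - n\right) = -2 + n - N$)
$j = 616$ ($j = \left(-30\right) \left(-14\right) + \left(\left(-2 + 4 - \left(-5\right) 3\right) - 3\right)^{2} = 420 + \left(\left(-2 + 4 - -15\right) - 3\right)^{2} = 420 + \left(\left(-2 + 4 + 15\right) - 3\right)^{2} = 420 + \left(17 - 3\right)^{2} = 420 + 14^{2} = 420 + 196 = 616$)
$\frac{-4830 + 705}{4089 + j} = \frac{-4830 + 705}{4089 + 616} = - \frac{4125}{4705} = \left(-4125\right) \frac{1}{4705} = - \frac{825}{941}$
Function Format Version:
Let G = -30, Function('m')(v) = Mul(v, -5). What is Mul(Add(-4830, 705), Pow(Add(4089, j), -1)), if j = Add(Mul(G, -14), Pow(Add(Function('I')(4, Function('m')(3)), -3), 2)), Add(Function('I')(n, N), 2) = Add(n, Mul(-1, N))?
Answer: Rational(-825, 941) ≈ -0.87673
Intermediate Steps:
Function('m')(v) = Mul(-5, v)
Function('I')(n, N) = Add(-2, n, Mul(-1, N)) (Function('I')(n, N) = Add(-2, Add(n, Mul(-1, N))) = Add(-2, n, Mul(-1, N)))
j = 616 (j = Add(Mul(-30, -14), Pow(Add(Add(-2, 4, Mul(-1, Mul(-5, 3))), -3), 2)) = Add(420, Pow(Add(Add(-2, 4, Mul(-1, -15)), -3), 2)) = Add(420, Pow(Add(Add(-2, 4, 15), -3), 2)) = Add(420, Pow(Add(17, -3), 2)) = Add(420, Pow(14, 2)) = Add(420, 196) = 616)
Mul(Add(-4830, 705), Pow(Add(4089, j), -1)) = Mul(Add(-4830, 705), Pow(Add(4089, 616), -1)) = Mul(-4125, Pow(4705, -1)) = Mul(-4125, Rational(1, 4705)) = Rational(-825, 941)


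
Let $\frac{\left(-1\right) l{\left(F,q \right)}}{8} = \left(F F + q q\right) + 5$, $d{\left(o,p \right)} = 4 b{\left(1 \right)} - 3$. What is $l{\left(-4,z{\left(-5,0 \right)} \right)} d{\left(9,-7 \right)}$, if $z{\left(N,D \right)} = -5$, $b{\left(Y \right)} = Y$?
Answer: $-368$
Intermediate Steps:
$d{\left(o,p \right)} = 1$ ($d{\left(o,p \right)} = 4 \cdot 1 - 3 = 4 - 3 = 1$)
$l{\left(F,q \right)} = -40 - 8 F^{2} - 8 q^{2}$ ($l{\left(F,q \right)} = - 8 \left(\left(F F + q q\right) + 5\right) = - 8 \left(\left(F^{2} + q^{2}\right) + 5\right) = - 8 \left(5 + F^{2} + q^{2}\right) = -40 - 8 F^{2} - 8 q^{2}$)
$l{\left(-4,z{\left(-5,0 \right)} \right)} d{\left(9,-7 \right)} = \left(-40 - 8 \left(-4\right)^{2} - 8 \left(-5\right)^{2}\right) 1 = \left(-40 - 128 - 200\right) 1 = \left(-368\right) 1 = -368$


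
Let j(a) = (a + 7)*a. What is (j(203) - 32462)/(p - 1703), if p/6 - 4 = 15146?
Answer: 10168/89197 ≈ 0.11399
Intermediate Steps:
p = 90900 (p = 24 + 6*15146 = 24 + 90876 = 90900)
j(a) = a*(7 + a) (j(a) = (7 + a)*a = a*(7 + a))
(j(203) - 32462)/(p - 1703) = (203*(7 + 203) - 32462)/(90900 - 1703) = (203*210 - 32462)/89197 = (42630 - 32462)*(1/89197) = 10168*(1/89197) = 10168/89197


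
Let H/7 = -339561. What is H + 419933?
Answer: -1956994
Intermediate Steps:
H = -2376927 (H = 7*(-339561) = -2376927)
H + 419933 = -2376927 + 419933 = -1956994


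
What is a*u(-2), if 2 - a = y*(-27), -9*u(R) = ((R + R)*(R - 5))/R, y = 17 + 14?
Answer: 11746/9 ≈ 1305.1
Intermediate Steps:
y = 31
u(R) = 10/9 - 2*R/9 (u(R) = -(R + R)*(R - 5)/(9*R) = -(2*R)*(-5 + R)/(9*R) = -2*R*(-5 + R)/(9*R) = -(-10 + 2*R)/9 = 10/9 - 2*R/9)
a = 839 (a = 2 - 31*(-27) = 2 - 1*(-837) = 2 + 837 = 839)
a*u(-2) = 839*(10/9 - 2/9*(-2)) = 839*(10/9 + 4/9) = 839*(14/9) = 11746/9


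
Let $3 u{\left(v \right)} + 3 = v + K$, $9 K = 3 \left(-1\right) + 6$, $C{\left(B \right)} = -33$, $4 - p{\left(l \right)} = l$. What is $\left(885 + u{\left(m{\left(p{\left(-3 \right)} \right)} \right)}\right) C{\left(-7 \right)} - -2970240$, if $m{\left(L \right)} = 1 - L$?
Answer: $\frac{8823391}{3} \approx 2.9411 \cdot 10^{6}$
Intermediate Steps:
$p{\left(l \right)} = 4 - l$
$K = \frac{1}{3}$ ($K = \frac{3 \left(-1\right) + 6}{9} = \frac{-3 + 6}{9} = \frac{1}{9} \cdot 3 = \frac{1}{3} \approx 0.33333$)
$u{\left(v \right)} = - \frac{8}{9} + \frac{v}{3}$ ($u{\left(v \right)} = -1 + \frac{v + \frac{1}{3}}{3} = -1 + \frac{\frac{1}{3} + v}{3} = -1 + \left(\frac{1}{9} + \frac{v}{3}\right) = - \frac{8}{9} + \frac{v}{3}$)
$\left(885 + u{\left(m{\left(p{\left(-3 \right)} \right)} \right)}\right) C{\left(-7 \right)} - -2970240 = \left(885 + \left(- \frac{8}{9} + \frac{1 - \left(4 - -3\right)}{3}\right)\right) \left(-33\right) - -2970240 = \left(885 + \left(- \frac{8}{9} + \frac{1 - \left(4 + 3\right)}{3}\right)\right) \left(-33\right) + 2970240 = \left(885 + \left(- \frac{8}{9} + \frac{1 - 7}{3}\right)\right) \left(-33\right) + 2970240 = \left(885 + \left(- \frac{8}{9} + \frac{1}{3} \left(-6\right)\right)\right) \left(-33\right) + 2970240 = \left(885 - \frac{26}{9}\right) \left(-33\right) + 2970240 = \frac{7939}{9} \left(-33\right) + 2970240 = - \frac{87329}{3} + 2970240 = \frac{8823391}{3}$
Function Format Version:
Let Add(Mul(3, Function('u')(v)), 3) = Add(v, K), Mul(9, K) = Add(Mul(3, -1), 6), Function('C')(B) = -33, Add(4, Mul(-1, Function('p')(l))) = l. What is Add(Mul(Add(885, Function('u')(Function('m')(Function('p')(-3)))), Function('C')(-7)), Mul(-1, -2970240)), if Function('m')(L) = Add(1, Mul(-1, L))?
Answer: Rational(8823391, 3) ≈ 2.9411e+6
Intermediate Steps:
Function('p')(l) = Add(4, Mul(-1, l))
K = Rational(1, 3) (K = Mul(Rational(1, 9), Add(Mul(3, -1), 6)) = Mul(Rational(1, 9), Add(-3, 6)) = Mul(Rational(1, 9), 3) = Rational(1, 3) ≈ 0.33333)
Function('u')(v) = Add(Rational(-8, 9), Mul(Rational(1, 3), v)) (Function('u')(v) = Add(-1, Mul(Rational(1, 3), Add(v, Rational(1, 3)))) = Add(-1, Mul(Rational(1, 3), Add(Rational(1, 3), v))) = Add(-1, Add(Rational(1, 9), Mul(Rational(1, 3), v))) = Add(Rational(-8, 9), Mul(Rational(1, 3), v)))
Add(Mul(Add(885, Function('u')(Function('m')(Function('p')(-3)))), Function('C')(-7)), Mul(-1, -2970240)) = Add(Mul(Add(885, Add(Rational(-8, 9), Mul(Rational(1, 3), Add(1, Mul(-1, Add(4, Mul(-1, -3))))))), -33), Mul(-1, -2970240)) = Add(Mul(Add(885, Add(Rational(-8, 9), Mul(Rational(1, 3), Add(1, Mul(-1, Add(4, 3)))))), -33), 2970240) = Add(Mul(Add(885, Add(Rational(-8, 9), Mul(Rational(1, 3), Add(1, Mul(-1, 7))))), -33), 2970240) = Add(Mul(Add(885, Add(Rational(-8, 9), Mul(Rational(1, 3), Add(1, -7)))), -33), 2970240) = Add(Mul(Add(885, Add(Rational(-8, 9), Mul(Rational(1, 3), -6))), -33), 2970240) = Add(Mul(Add(885, Add(Rational(-8, 9), -2)), -33), 2970240) = Add(Mul(Add(885, Rational(-26, 9)), -33), 2970240) = Add(Mul(Rational(7939, 9), -33), 2970240) = Add(Rational(-87329, 3), 2970240) = Rational(8823391, 3)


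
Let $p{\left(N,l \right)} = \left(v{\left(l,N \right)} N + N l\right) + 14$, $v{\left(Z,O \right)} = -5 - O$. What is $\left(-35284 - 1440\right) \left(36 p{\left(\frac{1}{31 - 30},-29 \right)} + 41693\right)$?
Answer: $-1503370388$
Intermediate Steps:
$p{\left(N,l \right)} = 14 + N l + N \left(-5 - N\right)$ ($p{\left(N,l \right)} = \left(\left(-5 - N\right) N + N l\right) + 14 = \left(N \left(-5 - N\right) + N l\right) + 14 = \left(N l + N \left(-5 - N\right)\right) + 14 = 14 + N l + N \left(-5 - N\right)$)
$\left(-35284 - 1440\right) \left(36 p{\left(\frac{1}{31 - 30},-29 \right)} + 41693\right) = \left(-35284 - 1440\right) \left(36 \left(14 + \frac{1}{31 - 30} \left(-29\right) - \frac{5 + \frac{1}{31 - 30}}{31 - 30}\right) + 41693\right) = - 36724 \left(36 \left(14 + 1^{-1} \left(-29\right) - \frac{5 + 1^{-1}}{1}\right) + 41693\right) = - 36724 \left(36 \left(14 + 1 \left(-29\right) - 1 \left(5 + 1\right)\right) + 41693\right) = - 36724 \left(36 \left(14 - 29 - 1 \cdot 6\right) + 41693\right) = - 36724 \left(36 \left(14 - 29 - 6\right) + 41693\right) = - 36724 \left(36 \left(-21\right) + 41693\right) = - 36724 \left(-756 + 41693\right) = \left(-36724\right) 40937 = -1503370388$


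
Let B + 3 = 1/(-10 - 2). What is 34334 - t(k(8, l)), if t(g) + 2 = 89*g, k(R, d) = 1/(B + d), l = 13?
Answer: 4084916/119 ≈ 34327.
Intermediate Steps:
B = -37/12 (B = -3 + 1/(-10 - 2) = -3 + 1/(-12) = -3 - 1/12 = -37/12 ≈ -3.0833)
k(R, d) = 1/(-37/12 + d)
t(g) = -2 + 89*g
34334 - t(k(8, l)) = 34334 - (-2 + 89*(12/(-37 + 12*13))) = 34334 - (-2 + 89*(12/(-37 + 156))) = 34334 - (-2 + 89*(12/119)) = 34334 - (-2 + 1068/119) = 34334 - 1*830/119 = 34334 - 830/119 = 4084916/119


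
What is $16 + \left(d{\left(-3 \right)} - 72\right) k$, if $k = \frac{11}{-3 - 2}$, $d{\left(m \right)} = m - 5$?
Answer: $192$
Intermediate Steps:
$d{\left(m \right)} = -5 + m$
$k = - \frac{11}{5}$ ($k = \frac{11}{-3 - 2} = \frac{11}{-5} = 11 \left(- \frac{1}{5}\right) = - \frac{11}{5} \approx -2.2$)
$16 + \left(d{\left(-3 \right)} - 72\right) k = 16 + \left(\left(-5 - 3\right) - 72\right) \left(- \frac{11}{5}\right) = 16 + \left(-8 - 72\right) \left(- \frac{11}{5}\right) = 16 - -176 = 16 + 176 = 192$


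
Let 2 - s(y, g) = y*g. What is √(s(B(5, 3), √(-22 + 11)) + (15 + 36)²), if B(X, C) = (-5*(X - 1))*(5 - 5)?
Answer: √2603 ≈ 51.020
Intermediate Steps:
B(X, C) = 0 (B(X, C) = -5*(-1 + X)*0 = (5 - 5*X)*0 = 0)
s(y, g) = 2 - g*y (s(y, g) = 2 - y*g = 2 - g*y)
√(s(B(5, 3), √(-22 + 11)) + (15 + 36)²) = √((2 - 1*√(-22 + 11)*0) + (15 + 36)²) = √((2 - 1*√(-11)*0) + 51²) = √((2 - 1*I*√11*0) + 2601) = √((2 + 0) + 2601) = √(2 + 2601) = √2603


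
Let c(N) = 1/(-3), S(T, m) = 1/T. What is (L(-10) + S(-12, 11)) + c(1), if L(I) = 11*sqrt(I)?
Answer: -5/12 + 11*I*sqrt(10) ≈ -0.41667 + 34.785*I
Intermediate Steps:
c(N) = -1/3
(L(-10) + S(-12, 11)) + c(1) = (11*sqrt(-10) + 1/(-12)) - 1/3 = (11*(I*sqrt(10)) - 1/12) - 1/3 = (11*I*sqrt(10) - 1/12) - 1/3 = (-1/12 + 11*I*sqrt(10)) - 1/3 = -5/12 + 11*I*sqrt(10)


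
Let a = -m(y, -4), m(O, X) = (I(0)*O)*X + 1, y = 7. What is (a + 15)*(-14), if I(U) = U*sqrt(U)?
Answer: -196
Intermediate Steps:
I(U) = U**(3/2)
m(O, X) = 1 (m(O, X) = (0**(3/2)*O)*X + 1 = (0*O)*X + 1 = 0*X + 1 = 0 + 1 = 1)
a = -1 (a = -1*1 = -1)
(a + 15)*(-14) = (-1 + 15)*(-14) = 14*(-14) = -196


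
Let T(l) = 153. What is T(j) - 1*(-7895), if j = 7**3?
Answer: 8048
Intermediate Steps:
j = 343
T(j) - 1*(-7895) = 153 - 1*(-7895) = 153 + 7895 = 8048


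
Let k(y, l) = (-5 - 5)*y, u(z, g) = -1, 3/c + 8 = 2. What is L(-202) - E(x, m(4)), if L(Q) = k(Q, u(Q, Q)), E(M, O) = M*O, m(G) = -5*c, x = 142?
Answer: 1665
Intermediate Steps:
c = -½ (c = 3/(-8 + 2) = 3/(-6) = 3*(-⅙) = -½ ≈ -0.50000)
m(G) = 5/2 (m(G) = -5*(-½) = 5/2)
k(y, l) = -10*y
L(Q) = -10*Q
L(-202) - E(x, m(4)) = -10*(-202) - 142*5/2 = 2020 - 1*355 = 2020 - 355 = 1665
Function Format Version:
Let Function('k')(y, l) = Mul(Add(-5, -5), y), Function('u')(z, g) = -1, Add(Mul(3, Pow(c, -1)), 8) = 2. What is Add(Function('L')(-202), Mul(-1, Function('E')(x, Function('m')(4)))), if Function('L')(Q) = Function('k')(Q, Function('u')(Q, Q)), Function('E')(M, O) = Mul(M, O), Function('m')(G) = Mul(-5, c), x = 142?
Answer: 1665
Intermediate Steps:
c = Rational(-1, 2) (c = Mul(3, Pow(Add(-8, 2), -1)) = Mul(3, Pow(-6, -1)) = Mul(3, Rational(-1, 6)) = Rational(-1, 2) ≈ -0.50000)
Function('m')(G) = Rational(5, 2) (Function('m')(G) = Mul(-5, Rational(-1, 2)) = Rational(5, 2))
Function('k')(y, l) = Mul(-10, y)
Function('L')(Q) = Mul(-10, Q)
Add(Function('L')(-202), Mul(-1, Function('E')(x, Function('m')(4)))) = Add(Mul(-10, -202), Mul(-1, Mul(142, Rational(5, 2)))) = Add(2020, Mul(-1, 355)) = Add(2020, -355) = 1665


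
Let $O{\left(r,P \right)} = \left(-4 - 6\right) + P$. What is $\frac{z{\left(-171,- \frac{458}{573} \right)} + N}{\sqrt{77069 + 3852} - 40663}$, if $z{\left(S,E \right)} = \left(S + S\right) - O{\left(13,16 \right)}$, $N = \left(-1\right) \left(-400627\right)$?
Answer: $- \frac{1479685907}{150308968} - \frac{36389 \sqrt{80921}}{150308968} \approx -9.9132$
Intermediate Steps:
$O{\left(r,P \right)} = -10 + P$
$N = 400627$
$z{\left(S,E \right)} = -6 + 2 S$ ($z{\left(S,E \right)} = \left(S + S\right) - \left(-10 + 16\right) = 2 S - 6 = -6 + 2 S$)
$\frac{z{\left(-171,- \frac{458}{573} \right)} + N}{\sqrt{77069 + 3852} - 40663} = \frac{\left(-6 + 2 \left(-171\right)\right) + 400627}{\sqrt{77069 + 3852} - 40663} = \frac{\left(-6 - 342\right) + 400627}{\sqrt{80921} - 40663} = \frac{-348 + 400627}{-40663 + \sqrt{80921}} = \frac{400279}{-40663 + \sqrt{80921}}$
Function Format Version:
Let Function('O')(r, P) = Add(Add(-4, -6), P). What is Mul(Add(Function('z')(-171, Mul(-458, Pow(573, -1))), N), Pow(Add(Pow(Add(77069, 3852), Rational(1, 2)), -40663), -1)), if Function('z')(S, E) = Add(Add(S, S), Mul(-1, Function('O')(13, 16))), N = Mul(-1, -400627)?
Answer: Add(Rational(-1479685907, 150308968), Mul(Rational(-36389, 150308968), Pow(80921, Rational(1, 2)))) ≈ -9.9132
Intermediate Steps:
Function('O')(r, P) = Add(-10, P)
N = 400627
Function('z')(S, E) = Add(-6, Mul(2, S)) (Function('z')(S, E) = Add(Add(S, S), Mul(-1, Add(-10, 16))) = Add(Mul(2, S), Mul(-1, 6)) = Add(Mul(2, S), -6) = Add(-6, Mul(2, S)))
Mul(Add(Function('z')(-171, Mul(-458, Pow(573, -1))), N), Pow(Add(Pow(Add(77069, 3852), Rational(1, 2)), -40663), -1)) = Mul(Add(Add(-6, Mul(2, -171)), 400627), Pow(Add(Pow(Add(77069, 3852), Rational(1, 2)), -40663), -1)) = Mul(Add(Add(-6, -342), 400627), Pow(Add(Pow(80921, Rational(1, 2)), -40663), -1)) = Mul(Add(-348, 400627), Pow(Add(-40663, Pow(80921, Rational(1, 2))), -1)) = Mul(400279, Pow(Add(-40663, Pow(80921, Rational(1, 2))), -1))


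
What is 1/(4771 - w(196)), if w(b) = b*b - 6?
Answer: -1/33639 ≈ -2.9727e-5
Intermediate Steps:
w(b) = -6 + b² (w(b) = b² - 6 = -6 + b²)
1/(4771 - w(196)) = 1/(4771 - (-6 + 196²)) = 1/(4771 - (-6 + 38416)) = 1/(4771 - 1*38410) = 1/(4771 - 38410) = 1/(-33639) = -1/33639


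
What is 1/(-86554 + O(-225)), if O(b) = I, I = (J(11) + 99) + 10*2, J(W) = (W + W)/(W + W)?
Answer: -1/86434 ≈ -1.1570e-5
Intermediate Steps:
J(W) = 1 (J(W) = (2*W)/((2*W)) = (2*W)*(1/(2*W)) = 1)
I = 120 (I = (1 + 99) + 10*2 = 100 + 20 = 120)
O(b) = 120
1/(-86554 + O(-225)) = 1/(-86554 + 120) = 1/(-86434) = -1/86434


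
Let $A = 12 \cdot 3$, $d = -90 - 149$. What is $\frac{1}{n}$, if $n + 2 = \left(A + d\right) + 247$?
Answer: $\frac{1}{42} \approx 0.02381$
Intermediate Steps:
$d = -239$
$A = 36$
$n = 42$ ($n = -2 + \left(\left(36 - 239\right) + 247\right) = -2 + \left(-203 + 247\right) = -2 + 44 = 42$)
$\frac{1}{n} = \frac{1}{42}$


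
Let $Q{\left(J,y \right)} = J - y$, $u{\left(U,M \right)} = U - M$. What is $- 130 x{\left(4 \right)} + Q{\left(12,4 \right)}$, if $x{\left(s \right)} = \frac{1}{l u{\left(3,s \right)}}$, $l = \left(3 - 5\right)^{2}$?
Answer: $\frac{81}{2} \approx 40.5$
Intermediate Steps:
$l = 4$ ($l = \left(-2\right)^{2} = 4$)
$x{\left(s \right)} = \frac{1}{12 - 4 s}$ ($x{\left(s \right)} = \frac{1}{4 \left(3 - s\right)} = \frac{1}{12 - 4 s}$)
$- 130 x{\left(4 \right)} + Q{\left(12,4 \right)} = - 130 \left(- \frac{1}{-12 + 4 \cdot 4}\right) + \left(12 - 4\right) = - 130 \left(- \frac{1}{-12 + 16}\right) + \left(12 - 4\right) = - 130 \left(- \frac{1}{4}\right) + 8 = - 130 \left(\left(-1\right) \frac{1}{4}\right) + 8 = \left(-130\right) \left(- \frac{1}{4}\right) + 8 = \frac{65}{2} + 8 = \frac{81}{2}$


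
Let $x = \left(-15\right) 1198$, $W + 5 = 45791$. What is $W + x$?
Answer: $27816$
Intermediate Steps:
$W = 45786$ ($W = -5 + 45791 = 45786$)
$x = -17970$
$W + x = 45786 - 17970 = 27816$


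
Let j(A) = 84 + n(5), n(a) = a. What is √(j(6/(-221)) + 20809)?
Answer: 9*√258 ≈ 144.56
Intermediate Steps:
j(A) = 89 (j(A) = 84 + 5 = 89)
√(j(6/(-221)) + 20809) = √(89 + 20809) = √20898 = 9*√258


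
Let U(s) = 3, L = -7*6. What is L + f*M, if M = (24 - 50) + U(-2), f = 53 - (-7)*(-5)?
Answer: -456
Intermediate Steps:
L = -42
f = 18 (f = 53 - 1*35 = 53 - 35 = 18)
M = -23 (M = (24 - 50) + 3 = -26 + 3 = -23)
L + f*M = -42 + 18*(-23) = -42 - 414 = -456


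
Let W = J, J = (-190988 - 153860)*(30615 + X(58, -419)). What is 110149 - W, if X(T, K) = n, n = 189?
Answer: 10622807941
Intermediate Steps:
X(T, K) = 189
J = -10622697792 (J = (-190988 - 153860)*(30615 + 189) = -344848*30804 = -10622697792)
W = -10622697792
110149 - W = 110149 - 1*(-10622697792) = 110149 + 10622697792 = 10622807941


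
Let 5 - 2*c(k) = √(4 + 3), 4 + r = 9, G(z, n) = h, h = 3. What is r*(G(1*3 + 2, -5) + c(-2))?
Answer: 55/2 - 5*√7/2 ≈ 20.886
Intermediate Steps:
G(z, n) = 3
r = 5 (r = -4 + 9 = 5)
c(k) = 5/2 - √7/2 (c(k) = 5/2 - √(4 + 3)/2 = 5/2 - √7/2)
r*(G(1*3 + 2, -5) + c(-2)) = 5*(3 + (5/2 - √7/2)) = 5*(11/2 - √7/2) = 55/2 - 5*√7/2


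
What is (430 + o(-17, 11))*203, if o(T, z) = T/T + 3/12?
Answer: 350175/4 ≈ 87544.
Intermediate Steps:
o(T, z) = 5/4 (o(T, z) = 1 + 3*(1/12) = 1 + ¼ = 5/4)
(430 + o(-17, 11))*203 = (430 + 5/4)*203 = (1725/4)*203 = 350175/4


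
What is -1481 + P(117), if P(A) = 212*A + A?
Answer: 23440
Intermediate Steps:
P(A) = 213*A
-1481 + P(117) = -1481 + 213*117 = -1481 + 24921 = 23440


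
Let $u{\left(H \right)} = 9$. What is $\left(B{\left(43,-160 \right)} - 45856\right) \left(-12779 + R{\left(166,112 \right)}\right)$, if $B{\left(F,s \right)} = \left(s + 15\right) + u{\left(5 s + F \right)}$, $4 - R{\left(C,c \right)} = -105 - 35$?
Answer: $581108920$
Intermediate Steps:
$R{\left(C,c \right)} = 144$ ($R{\left(C,c \right)} = 4 - \left(-105 - 35\right) = 4 - -140 = 4 + 140 = 144$)
$B{\left(F,s \right)} = 24 + s$ ($B{\left(F,s \right)} = \left(s + 15\right) + 9 = \left(15 + s\right) + 9 = 24 + s$)
$\left(B{\left(43,-160 \right)} - 45856\right) \left(-12779 + R{\left(166,112 \right)}\right) = \left(\left(24 - 160\right) - 45856\right) \left(-12779 + 144\right) = \left(-136 - 45856\right) \left(-12635\right) = \left(-45992\right) \left(-12635\right) = 581108920$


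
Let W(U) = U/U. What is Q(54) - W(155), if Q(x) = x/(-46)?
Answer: -50/23 ≈ -2.1739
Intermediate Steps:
Q(x) = -x/46 (Q(x) = x*(-1/46) = -x/46)
W(U) = 1
Q(54) - W(155) = -1/46*54 - 1*1 = -27/23 - 1 = -50/23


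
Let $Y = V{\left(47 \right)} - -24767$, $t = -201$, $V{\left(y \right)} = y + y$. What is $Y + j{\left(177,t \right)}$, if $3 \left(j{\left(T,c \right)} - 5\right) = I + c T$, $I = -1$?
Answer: $\frac{39020}{3} \approx 13007.0$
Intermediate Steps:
$V{\left(y \right)} = 2 y$
$j{\left(T,c \right)} = \frac{14}{3} + \frac{T c}{3}$ ($j{\left(T,c \right)} = 5 + \frac{-1 + c T}{3} = 5 + \frac{-1 + T c}{3} = 5 + \left(- \frac{1}{3} + \frac{T c}{3}\right) = \frac{14}{3} + \frac{T c}{3}$)
$Y = 24861$ ($Y = 2 \cdot 47 - -24767 = 94 + 24767 = 24861$)
$Y + j{\left(177,t \right)} = 24861 + \left(\frac{14}{3} + \frac{1}{3} \cdot 177 \left(-201\right)\right) = 24861 + \left(\frac{14}{3} - 11859\right) = 24861 - \frac{35563}{3} = \frac{39020}{3}$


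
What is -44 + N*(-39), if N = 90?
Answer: -3554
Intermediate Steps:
-44 + N*(-39) = -44 + 90*(-39) = -44 - 3510 = -3554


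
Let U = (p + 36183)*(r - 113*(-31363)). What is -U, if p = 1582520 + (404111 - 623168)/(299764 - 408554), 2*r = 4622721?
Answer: -2062251993859256093/217580 ≈ -9.4781e+12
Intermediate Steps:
r = 4622721/2 (r = (½)*4622721 = 4622721/2 ≈ 2.3114e+6)
p = 172162569857/108790 (p = 1582520 - 219057/(-108790) = 1582520 - 219057*(-1/108790) = 1582520 + 219057/108790 = 172162569857/108790 ≈ 1.5825e+6)
U = 2062251993859256093/217580 (U = (172162569857/108790 + 36183)*(4622721/2 - 113*(-31363)) = 176098918427*(4622721/2 + 3544019)/108790 = (176098918427/108790)*(11710759/2) = 2062251993859256093/217580 ≈ 9.4781e+12)
-U = -1*2062251993859256093/217580 = -2062251993859256093/217580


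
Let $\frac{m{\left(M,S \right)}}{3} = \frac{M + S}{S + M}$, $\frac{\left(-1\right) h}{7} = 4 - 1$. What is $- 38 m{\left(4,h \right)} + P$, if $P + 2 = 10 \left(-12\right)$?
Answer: $-236$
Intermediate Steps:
$h = -21$ ($h = - 7 \left(4 - 1\right) = \left(-7\right) 3 = -21$)
$m{\left(M,S \right)} = 3$ ($m{\left(M,S \right)} = 3 \frac{M + S}{S + M} = 3 \frac{M + S}{M + S} = 3 \cdot 1 = 3$)
$P = -122$ ($P = -2 + 10 \left(-12\right) = -2 - 120 = -122$)
$- 38 m{\left(4,h \right)} + P = \left(-38\right) 3 - 122 = -114 - 122 = -236$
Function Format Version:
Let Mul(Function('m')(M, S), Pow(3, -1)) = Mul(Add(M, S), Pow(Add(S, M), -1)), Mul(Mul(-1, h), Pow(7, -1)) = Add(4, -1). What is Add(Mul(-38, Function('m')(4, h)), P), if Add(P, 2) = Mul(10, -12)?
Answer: -236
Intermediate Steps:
h = -21 (h = Mul(-7, Add(4, -1)) = Mul(-7, 3) = -21)
Function('m')(M, S) = 3 (Function('m')(M, S) = Mul(3, Mul(Add(M, S), Pow(Add(S, M), -1))) = Mul(3, Mul(Add(M, S), Pow(Add(M, S), -1))) = Mul(3, 1) = 3)
P = -122 (P = Add(-2, Mul(10, -12)) = Add(-2, -120) = -122)
Add(Mul(-38, Function('m')(4, h)), P) = Add(Mul(-38, 3), -122) = Add(-114, -122) = -236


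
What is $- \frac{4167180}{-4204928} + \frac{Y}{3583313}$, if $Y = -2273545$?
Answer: $\frac{1343054309395}{3766893291616} \approx 0.35654$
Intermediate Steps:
$- \frac{4167180}{-4204928} + \frac{Y}{3583313} = - \frac{4167180}{-4204928} - \frac{2273545}{3583313} = \left(-4167180\right) \left(- \frac{1}{4204928}\right) - \frac{2273545}{3583313} = \frac{1041795}{1051232} - \frac{2273545}{3583313} = \frac{1343054309395}{3766893291616}$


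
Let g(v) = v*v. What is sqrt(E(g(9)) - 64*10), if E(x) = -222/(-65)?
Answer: I*sqrt(2689570)/65 ≈ 25.231*I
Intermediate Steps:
g(v) = v**2
E(x) = 222/65 (E(x) = -222*(-1/65) = 222/65)
sqrt(E(g(9)) - 64*10) = sqrt(222/65 - 64*10) = sqrt(222/65 - 1*640) = sqrt(222/65 - 640) = sqrt(-41378/65) = I*sqrt(2689570)/65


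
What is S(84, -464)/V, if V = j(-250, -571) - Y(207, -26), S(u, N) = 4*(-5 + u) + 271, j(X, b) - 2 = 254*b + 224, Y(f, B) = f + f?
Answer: -587/145222 ≈ -0.0040421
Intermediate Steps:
Y(f, B) = 2*f
j(X, b) = 226 + 254*b (j(X, b) = 2 + (254*b + 224) = 2 + (224 + 254*b) = 226 + 254*b)
S(u, N) = 251 + 4*u (S(u, N) = (-20 + 4*u) + 271 = 251 + 4*u)
V = -145222 (V = (226 + 254*(-571)) - 2*207 = (226 - 145034) - 1*414 = -144808 - 414 = -145222)
S(84, -464)/V = (251 + 4*84)/(-145222) = (251 + 336)*(-1/145222) = 587*(-1/145222) = -587/145222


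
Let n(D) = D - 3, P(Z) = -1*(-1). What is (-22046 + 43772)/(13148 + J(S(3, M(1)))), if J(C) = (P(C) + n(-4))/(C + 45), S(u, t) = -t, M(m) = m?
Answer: 477972/289253 ≈ 1.6524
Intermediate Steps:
P(Z) = 1
n(D) = -3 + D
J(C) = -6/(45 + C) (J(C) = (1 + (-3 - 4))/(C + 45) = (1 - 7)/(45 + C) = -6/(45 + C))
(-22046 + 43772)/(13148 + J(S(3, M(1)))) = (-22046 + 43772)/(13148 - 6/(45 - 1*1)) = 21726/(13148 - 6/(45 - 1)) = 21726/(13148 - 6/44) = 21726/(13148 - 6*1/44) = 21726/(13148 - 3/22) = 21726/(289253/22) = 21726*(22/289253) = 477972/289253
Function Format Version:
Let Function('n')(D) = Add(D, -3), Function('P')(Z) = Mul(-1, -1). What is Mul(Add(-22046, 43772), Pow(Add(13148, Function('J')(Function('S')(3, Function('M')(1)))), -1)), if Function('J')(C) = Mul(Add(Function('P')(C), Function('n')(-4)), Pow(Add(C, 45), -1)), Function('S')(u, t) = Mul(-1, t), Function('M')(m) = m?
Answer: Rational(477972, 289253) ≈ 1.6524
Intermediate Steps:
Function('P')(Z) = 1
Function('n')(D) = Add(-3, D)
Function('J')(C) = Mul(-6, Pow(Add(45, C), -1)) (Function('J')(C) = Mul(Add(1, Add(-3, -4)), Pow(Add(C, 45), -1)) = Mul(Add(1, -7), Pow(Add(45, C), -1)) = Mul(-6, Pow(Add(45, C), -1)))
Mul(Add(-22046, 43772), Pow(Add(13148, Function('J')(Function('S')(3, Function('M')(1)))), -1)) = Mul(Add(-22046, 43772), Pow(Add(13148, Mul(-6, Pow(Add(45, Mul(-1, 1)), -1))), -1)) = Mul(21726, Pow(Add(13148, Mul(-6, Pow(Add(45, -1), -1))), -1)) = Mul(21726, Pow(Add(13148, Mul(-6, Pow(44, -1))), -1)) = Mul(21726, Pow(Add(13148, Mul(-6, Rational(1, 44))), -1)) = Mul(21726, Pow(Add(13148, Rational(-3, 22)), -1)) = Mul(21726, Pow(Rational(289253, 22), -1)) = Mul(21726, Rational(22, 289253)) = Rational(477972, 289253)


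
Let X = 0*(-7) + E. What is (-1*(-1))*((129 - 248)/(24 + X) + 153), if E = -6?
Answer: 2635/18 ≈ 146.39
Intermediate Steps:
X = -6 (X = 0*(-7) - 6 = 0 - 6 = -6)
(-1*(-1))*((129 - 248)/(24 + X) + 153) = (-1*(-1))*((129 - 248)/(24 - 6) + 153) = 1*(-119/18 + 153) = 1*(2635/18) = 2635/18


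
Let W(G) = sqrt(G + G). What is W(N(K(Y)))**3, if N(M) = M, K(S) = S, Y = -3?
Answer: -6*I*sqrt(6) ≈ -14.697*I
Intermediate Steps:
W(G) = sqrt(2)*sqrt(G) (W(G) = sqrt(2*G) = sqrt(2)*sqrt(G))
W(N(K(Y)))**3 = (sqrt(2)*sqrt(-3))**3 = (sqrt(2)*(I*sqrt(3)))**3 = (I*sqrt(6))**3 = -6*I*sqrt(6)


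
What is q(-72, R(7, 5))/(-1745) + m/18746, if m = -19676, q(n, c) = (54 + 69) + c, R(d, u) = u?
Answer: -18367054/16355885 ≈ -1.1230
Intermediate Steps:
q(n, c) = 123 + c
q(-72, R(7, 5))/(-1745) + m/18746 = (123 + 5)/(-1745) - 19676/18746 = 128*(-1/1745) - 19676*1/18746 = -128/1745 - 9838/9373 = -18367054/16355885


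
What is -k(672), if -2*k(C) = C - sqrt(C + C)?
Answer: 336 - 4*sqrt(21) ≈ 317.67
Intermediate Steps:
k(C) = -C/2 + sqrt(2)*sqrt(C)/2 (k(C) = -(C - sqrt(C + C))/2 = -(C - sqrt(2*C))/2 = -(C - sqrt(2)*sqrt(C))/2 = -C/2 + sqrt(2)*sqrt(C)/2)
-k(672) = -(-1/2*672 + sqrt(2)*sqrt(672)/2) = -(-336 + sqrt(2)*(4*sqrt(42))/2) = -(-336 + 4*sqrt(21)) = 336 - 4*sqrt(21)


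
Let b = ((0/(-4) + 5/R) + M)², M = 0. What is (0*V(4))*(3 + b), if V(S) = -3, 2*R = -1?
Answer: 0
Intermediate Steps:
R = -½ (R = (½)*(-1) = -½ ≈ -0.50000)
b = 100 (b = ((0/(-4) + 5/(-½)) + 0)² = ((0*(-¼) + 5*(-2)) + 0)² = ((0 - 10) + 0)² = (-10 + 0)² = (-10)² = 100)
(0*V(4))*(3 + b) = (0*(-3))*(3 + 100) = 0*103 = 0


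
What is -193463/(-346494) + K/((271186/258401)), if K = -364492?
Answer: -16317259318318565/46982160942 ≈ -3.4731e+5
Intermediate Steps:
-193463/(-346494) + K/((271186/258401)) = -193463/(-346494) - 364492/(271186/258401) = -193463*(-1/346494) - 364492/(271186*(1/258401)) = 193463/346494 - 364492/271186/258401 = 193463/346494 - 364492*258401/271186 = 193463/346494 - 47092548646/135593 = -16317259318318565/46982160942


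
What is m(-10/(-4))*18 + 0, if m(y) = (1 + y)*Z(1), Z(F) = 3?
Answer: 189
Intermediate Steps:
m(y) = 3 + 3*y (m(y) = (1 + y)*3 = 3 + 3*y)
m(-10/(-4))*18 + 0 = (3 + 3*(-10/(-4)))*18 + 0 = (3 + 3*(-10*(-¼)))*18 + 0 = (3 + 3*(5/2))*18 + 0 = (3 + 15/2)*18 + 0 = (21/2)*18 + 0 = 189 + 0 = 189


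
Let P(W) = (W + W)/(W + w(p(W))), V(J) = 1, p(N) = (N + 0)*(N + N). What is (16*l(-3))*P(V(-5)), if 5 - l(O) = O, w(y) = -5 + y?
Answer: -128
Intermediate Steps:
p(N) = 2*N² (p(N) = N*(2*N) = 2*N²)
P(W) = 2*W/(-5 + W + 2*W²) (P(W) = (W + W)/(W + (-5 + 2*W²)) = (2*W)/(-5 + W + 2*W²) = 2*W/(-5 + W + 2*W²))
l(O) = 5 - O
(16*l(-3))*P(V(-5)) = (16*(5 - 1*(-3)))*(2*1/(-5 + 1 + 2*1²)) = (16*(5 + 3))*(2*1/(-5 + 1 + 2*1)) = (16*8)*(2*1/(-5 + 1 + 2)) = 128*(2*1/(-2)) = 128*(2*1*(-½)) = 128*(-1) = -128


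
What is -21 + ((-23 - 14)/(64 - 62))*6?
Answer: -132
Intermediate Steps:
-21 + ((-23 - 14)/(64 - 62))*6 = -21 - 37/2*6 = -21 - 111 = -132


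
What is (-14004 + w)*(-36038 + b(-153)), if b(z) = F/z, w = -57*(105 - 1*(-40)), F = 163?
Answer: 40930251271/51 ≈ 8.0255e+8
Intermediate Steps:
w = -8265 (w = -57*(105 + 40) = -57*145 = -8265)
b(z) = 163/z
(-14004 + w)*(-36038 + b(-153)) = (-14004 - 8265)*(-36038 + 163/(-153)) = -22269*(-36038 + 163*(-1/153)) = -22269*(-36038 - 163/153) = -22269*(-5513977/153) = 40930251271/51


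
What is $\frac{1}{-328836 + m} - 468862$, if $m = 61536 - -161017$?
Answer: $- \frac{49832059947}{106283} \approx -4.6886 \cdot 10^{5}$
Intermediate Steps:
$m = 222553$ ($m = 61536 + 161017 = 222553$)
$\frac{1}{-328836 + m} - 468862 = \frac{1}{-328836 + 222553} - 468862 = \frac{1}{-106283} - 468862 = - \frac{1}{106283} - 468862 = - \frac{49832059947}{106283}$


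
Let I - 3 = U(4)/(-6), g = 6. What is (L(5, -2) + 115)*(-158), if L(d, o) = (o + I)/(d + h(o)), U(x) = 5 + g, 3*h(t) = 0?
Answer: -54431/3 ≈ -18144.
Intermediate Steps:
h(t) = 0 (h(t) = (⅓)*0 = 0)
U(x) = 11 (U(x) = 5 + 6 = 11)
I = 7/6 (I = 3 + 11/(-6) = 3 + 11*(-⅙) = 3 - 11/6 = 7/6 ≈ 1.1667)
L(d, o) = (7/6 + o)/d (L(d, o) = (o + 7/6)/(d + 0) = (7/6 + o)/d)
(L(5, -2) + 115)*(-158) = ((7/6 - 2)/5 + 115)*(-158) = ((⅕)*(-⅚) + 115)*(-158) = (-⅙ + 115)*(-158) = (689/6)*(-158) = -54431/3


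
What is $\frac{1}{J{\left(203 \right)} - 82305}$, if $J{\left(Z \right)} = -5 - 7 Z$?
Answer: $- \frac{1}{83731} \approx -1.1943 \cdot 10^{-5}$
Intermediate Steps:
$\frac{1}{J{\left(203 \right)} - 82305} = \frac{1}{\left(-5 - 1421\right) - 82305} = \frac{1}{-1426 - 82305} = \frac{1}{-83731} = - \frac{1}{83731}$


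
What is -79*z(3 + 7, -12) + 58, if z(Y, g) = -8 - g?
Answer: -258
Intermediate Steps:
-79*z(3 + 7, -12) + 58 = -79*(-8 - 1*(-12)) + 58 = -79*(-8 + 12) + 58 = -79*4 + 58 = -316 + 58 = -258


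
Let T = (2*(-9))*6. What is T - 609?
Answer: -717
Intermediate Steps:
T = -108 (T = -18*6 = -108)
T - 609 = -108 - 609 = -717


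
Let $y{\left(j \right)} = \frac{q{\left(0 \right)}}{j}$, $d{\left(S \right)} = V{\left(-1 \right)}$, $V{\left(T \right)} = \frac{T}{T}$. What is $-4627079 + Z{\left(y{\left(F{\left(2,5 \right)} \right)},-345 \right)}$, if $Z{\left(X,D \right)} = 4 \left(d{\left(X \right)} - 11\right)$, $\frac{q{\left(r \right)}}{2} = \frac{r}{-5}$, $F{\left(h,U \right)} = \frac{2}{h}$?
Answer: $-4627119$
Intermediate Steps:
$V{\left(T \right)} = 1$
$d{\left(S \right)} = 1$
$q{\left(r \right)} = - \frac{2 r}{5}$ ($q{\left(r \right)} = 2 \frac{r}{-5} = 2 r \left(- \frac{1}{5}\right) = 2 \left(- \frac{r}{5}\right) = - \frac{2 r}{5}$)
$y{\left(j \right)} = 0$ ($y{\left(j \right)} = \frac{\left(- \frac{2}{5}\right) 0}{j} = \frac{0}{j} = 0$)
$Z{\left(X,D \right)} = -40$ ($Z{\left(X,D \right)} = 4 \left(1 - 11\right) = 4 \left(-10\right) = -40$)
$-4627079 + Z{\left(y{\left(F{\left(2,5 \right)} \right)},-345 \right)} = -4627079 - 40 = -4627119$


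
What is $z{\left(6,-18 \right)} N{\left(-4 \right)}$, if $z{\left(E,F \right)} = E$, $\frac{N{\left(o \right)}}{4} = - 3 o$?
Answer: $288$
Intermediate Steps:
$N{\left(o \right)} = - 12 o$ ($N{\left(o \right)} = 4 \left(- 3 o\right) = - 12 o$)
$z{\left(6,-18 \right)} N{\left(-4 \right)} = 6 \left(\left(-12\right) \left(-4\right)\right) = 6 \cdot 48 = 288$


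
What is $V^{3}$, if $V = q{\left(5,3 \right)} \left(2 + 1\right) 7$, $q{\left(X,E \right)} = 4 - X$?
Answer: $-9261$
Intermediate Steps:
$V = -21$ ($V = \left(4 - 5\right) \left(2 + 1\right) 7 = \left(4 - 5\right) 3 \cdot 7 = \left(-1\right) 3 \cdot 7 = \left(-3\right) 7 = -21$)
$V^{3} = \left(-21\right)^{3} = -9261$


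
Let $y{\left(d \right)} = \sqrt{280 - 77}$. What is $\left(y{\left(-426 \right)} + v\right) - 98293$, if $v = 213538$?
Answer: $115245 + \sqrt{203} \approx 1.1526 \cdot 10^{5}$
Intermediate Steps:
$y{\left(d \right)} = \sqrt{203}$
$\left(y{\left(-426 \right)} + v\right) - 98293 = \left(\sqrt{203} + 213538\right) - 98293 = \left(213538 + \sqrt{203}\right) - 98293 = 115245 + \sqrt{203}$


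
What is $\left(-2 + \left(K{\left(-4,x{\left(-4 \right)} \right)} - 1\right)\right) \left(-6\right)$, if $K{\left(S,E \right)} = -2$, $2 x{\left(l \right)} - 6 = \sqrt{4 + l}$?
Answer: $30$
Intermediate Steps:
$x{\left(l \right)} = 3 + \frac{\sqrt{4 + l}}{2}$
$\left(-2 + \left(K{\left(-4,x{\left(-4 \right)} \right)} - 1\right)\right) \left(-6\right) = \left(-2 - 3\right) \left(-6\right) = \left(-5\right) \left(-6\right) = 30$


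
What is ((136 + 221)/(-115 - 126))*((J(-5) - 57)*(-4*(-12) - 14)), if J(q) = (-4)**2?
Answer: 497658/241 ≈ 2065.0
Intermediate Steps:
J(q) = 16
((136 + 221)/(-115 - 126))*((J(-5) - 57)*(-4*(-12) - 14)) = ((136 + 221)/(-115 - 126))*((16 - 57)*(-4*(-12) - 14)) = (357/(-241))*(-41*(48 - 14)) = (357*(-1/241))*(-41*34) = -357/241*(-1394) = 497658/241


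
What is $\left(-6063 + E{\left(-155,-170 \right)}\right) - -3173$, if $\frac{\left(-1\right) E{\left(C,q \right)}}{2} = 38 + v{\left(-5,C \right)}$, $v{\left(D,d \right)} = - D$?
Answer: $-2976$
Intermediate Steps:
$E{\left(C,q \right)} = -86$ ($E{\left(C,q \right)} = - 2 \left(38 - -5\right) = - 2 \left(38 + 5\right) = \left(-2\right) 43 = -86$)
$\left(-6063 + E{\left(-155,-170 \right)}\right) - -3173 = \left(-6063 - 86\right) - -3173 = -6149 + \left(-67 + 3240\right) = -6149 + 3173 = -2976$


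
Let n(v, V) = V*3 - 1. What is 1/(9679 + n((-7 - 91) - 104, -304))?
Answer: 1/8766 ≈ 0.00011408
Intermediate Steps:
n(v, V) = -1 + 3*V (n(v, V) = 3*V - 1 = -1 + 3*V)
1/(9679 + n((-7 - 91) - 104, -304)) = 1/(9679 + (-1 + 3*(-304))) = 1/(9679 + (-1 - 912)) = 1/(9679 - 913) = 1/8766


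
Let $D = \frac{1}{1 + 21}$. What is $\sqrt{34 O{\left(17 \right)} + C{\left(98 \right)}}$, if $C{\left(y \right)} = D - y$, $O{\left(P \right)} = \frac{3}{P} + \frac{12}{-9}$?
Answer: $\frac{i \sqrt{598026}}{66} \approx 11.717 i$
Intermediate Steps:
$O{\left(P \right)} = - \frac{4}{3} + \frac{3}{P}$ ($O{\left(P \right)} = \frac{3}{P} + 12 \left(- \frac{1}{9}\right) = \frac{3}{P} - \frac{4}{3} = - \frac{4}{3} + \frac{3}{P}$)
$D = \frac{1}{22} \approx 0.045455$
$C{\left(y \right)} = \frac{1}{22} - y$
$\sqrt{34 O{\left(17 \right)} + C{\left(98 \right)}} = \sqrt{34 \left(- \frac{4}{3} + \frac{3}{17}\right) + \left(\frac{1}{22} - 98\right)} = \sqrt{34 \left(- \frac{4}{3} + 3 \cdot \frac{1}{17}\right) + \left(\frac{1}{22} - 98\right)} = \sqrt{34 \left(- \frac{4}{3} + \frac{3}{17}\right) - \frac{2155}{22}} = \sqrt{34 \left(- \frac{59}{51}\right) - \frac{2155}{22}} = \sqrt{- \frac{118}{3} - \frac{2155}{22}} = \sqrt{- \frac{9061}{66}} = \frac{i \sqrt{598026}}{66}$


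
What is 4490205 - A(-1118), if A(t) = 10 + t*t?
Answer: 3240271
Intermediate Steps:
A(t) = 10 + t**2
4490205 - A(-1118) = 4490205 - (10 + (-1118)**2) = 4490205 - (10 + 1249924) = 4490205 - 1*1249934 = 4490205 - 1249934 = 3240271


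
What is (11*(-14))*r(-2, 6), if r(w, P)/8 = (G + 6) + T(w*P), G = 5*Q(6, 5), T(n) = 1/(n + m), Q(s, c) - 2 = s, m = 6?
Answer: -169400/3 ≈ -56467.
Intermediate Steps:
Q(s, c) = 2 + s
T(n) = 1/(6 + n) (T(n) = 1/(n + 6) = 1/(6 + n))
G = 40 (G = 5*(2 + 6) = 5*8 = 40)
r(w, P) = 368 + 8/(6 + P*w) (r(w, P) = 8*((40 + 6) + 1/(6 + w*P)) = 8*(46 + 1/(6 + P*w)) = 368 + 8/(6 + P*w))
(11*(-14))*r(-2, 6) = (11*(-14))*(8*(277 + 46*6*(-2))/(6 + 6*(-2))) = -1232*(277 - 552)/(6 - 12) = -1232*(-275)/(-6) = -1232*(-1)*(-275)/6 = -154*1100/3 = -169400/3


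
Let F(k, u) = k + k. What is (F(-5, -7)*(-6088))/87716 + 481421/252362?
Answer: 14398030749/5534046298 ≈ 2.6017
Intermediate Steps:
F(k, u) = 2*k
(F(-5, -7)*(-6088))/87716 + 481421/252362 = ((2*(-5))*(-6088))/87716 + 481421/252362 = -10*(-6088)*(1/87716) + 481421*(1/252362) = 60880*(1/87716) + 481421/252362 = 15220/21929 + 481421/252362 = 14398030749/5534046298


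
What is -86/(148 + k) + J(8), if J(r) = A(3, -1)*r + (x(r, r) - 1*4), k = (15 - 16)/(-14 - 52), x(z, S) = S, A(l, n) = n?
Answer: -44752/9769 ≈ -4.5810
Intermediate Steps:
k = 1/66 (k = -1/(-66) = -1*(-1/66) = 1/66 ≈ 0.015152)
J(r) = -4 (J(r) = -r + (r - 1*4) = -r + (r - 4) = -r + (-4 + r) = -4)
-86/(148 + k) + J(8) = -86/(148 + 1/66) - 4 = -86/9769/66 - 4 = -86*66/9769 - 4 = -5676/9769 - 4 = -44752/9769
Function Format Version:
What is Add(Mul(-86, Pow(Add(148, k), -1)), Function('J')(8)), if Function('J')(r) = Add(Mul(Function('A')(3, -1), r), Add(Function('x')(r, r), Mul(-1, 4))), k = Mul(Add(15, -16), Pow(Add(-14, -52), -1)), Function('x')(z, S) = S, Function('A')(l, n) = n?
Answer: Rational(-44752, 9769) ≈ -4.5810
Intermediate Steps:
k = Rational(1, 66) (k = Mul(-1, Pow(-66, -1)) = Mul(-1, Rational(-1, 66)) = Rational(1, 66) ≈ 0.015152)
Function('J')(r) = -4 (Function('J')(r) = Add(Mul(-1, r), Add(r, Mul(-1, 4))) = Add(Mul(-1, r), Add(r, -4)) = Add(Mul(-1, r), Add(-4, r)) = -4)
Add(Mul(-86, Pow(Add(148, k), -1)), Function('J')(8)) = Add(Mul(-86, Pow(Add(148, Rational(1, 66)), -1)), -4) = Add(Mul(-86, Pow(Rational(9769, 66), -1)), -4) = Add(Mul(-86, Rational(66, 9769)), -4) = Add(Rational(-5676, 9769), -4) = Rational(-44752, 9769)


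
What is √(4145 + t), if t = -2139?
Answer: √2006 ≈ 44.788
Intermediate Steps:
√(4145 + t) = √(4145 - 2139) = √2006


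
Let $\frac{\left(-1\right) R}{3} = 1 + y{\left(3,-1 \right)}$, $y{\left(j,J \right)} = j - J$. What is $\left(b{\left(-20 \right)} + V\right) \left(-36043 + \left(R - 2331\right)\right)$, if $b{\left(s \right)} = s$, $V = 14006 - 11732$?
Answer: $-86528806$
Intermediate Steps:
$V = 2274$ ($V = 14006 - 11732 = 2274$)
$R = -15$ ($R = - 3 \left(1 + \left(3 - -1\right)\right) = - 3 \left(1 + \left(3 + 1\right)\right) = - 3 \left(1 + 4\right) = \left(-3\right) 5 = -15$)
$\left(b{\left(-20 \right)} + V\right) \left(-36043 + \left(R - 2331\right)\right) = \left(-20 + 2274\right) \left(-36043 - 2346\right) = 2254 \left(-36043 - 2346\right) = 2254 \left(-38389\right) = -86528806$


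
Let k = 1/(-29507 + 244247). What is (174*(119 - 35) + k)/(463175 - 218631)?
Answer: 3138639841/52513378560 ≈ 0.059768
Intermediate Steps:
k = 1/214740 ≈ 4.6568e-6
(174*(119 - 35) + k)/(463175 - 218631) = (174*(119 - 35) + 1/214740)/(463175 - 218631) = (174*84 + 1/214740)/244544 = (14616 + 1/214740)*(1/244544) = (3138639841/214740)*(1/244544) = 3138639841/52513378560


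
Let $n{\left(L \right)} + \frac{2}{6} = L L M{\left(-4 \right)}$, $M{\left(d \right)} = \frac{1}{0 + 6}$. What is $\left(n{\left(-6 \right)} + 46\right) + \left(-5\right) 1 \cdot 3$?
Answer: $\frac{110}{3} \approx 36.667$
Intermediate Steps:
$M{\left(d \right)} = \frac{1}{6}$
$n{\left(L \right)} = - \frac{1}{3} + \frac{L^{2}}{6}$ ($n{\left(L \right)} = - \frac{1}{3} + L L \frac{1}{6} = - \frac{1}{3} + L^{2} \cdot \frac{1}{6} = - \frac{1}{3} + \frac{L^{2}}{6}$)
$\left(n{\left(-6 \right)} + 46\right) + \left(-5\right) 1 \cdot 3 = \left(\left(- \frac{1}{3} + \frac{\left(-6\right)^{2}}{6}\right) + 46\right) + \left(-5\right) 1 \cdot 3 = \left(\left(- \frac{1}{3} + \frac{1}{6} \cdot 36\right) + 46\right) - 15 = \left(\left(- \frac{1}{3} + 6\right) + 46\right) - 15 = \left(\frac{17}{3} + 46\right) - 15 = \frac{155}{3} - 15 = \frac{110}{3}$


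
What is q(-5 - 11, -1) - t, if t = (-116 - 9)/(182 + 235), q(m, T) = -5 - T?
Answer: -1543/417 ≈ -3.7002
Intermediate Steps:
t = -125/417 ≈ -0.29976
q(-5 - 11, -1) - t = (-5 - 1*(-1)) - 1*(-125/417) = (-5 + 1) + 125/417 = -4 + 125/417 = -1543/417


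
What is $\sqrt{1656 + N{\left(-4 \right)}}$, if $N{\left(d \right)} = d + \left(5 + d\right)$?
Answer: $\sqrt{1653} \approx 40.657$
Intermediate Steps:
$N{\left(d \right)} = 5 + 2 d$
$\sqrt{1656 + N{\left(-4 \right)}} = \sqrt{1656 + \left(5 + 2 \left(-4\right)\right)} = \sqrt{1656 + \left(5 - 8\right)} = \sqrt{1656 - 3} = \sqrt{1653}$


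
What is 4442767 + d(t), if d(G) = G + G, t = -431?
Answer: 4441905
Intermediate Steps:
d(G) = 2*G
4442767 + d(t) = 4442767 + 2*(-431) = 4442767 - 862 = 4441905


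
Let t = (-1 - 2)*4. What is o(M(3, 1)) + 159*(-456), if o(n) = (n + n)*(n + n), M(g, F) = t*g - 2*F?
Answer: -66728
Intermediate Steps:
t = -12 (t = -3*4 = -12)
M(g, F) = -12*g - 2*F
o(n) = 4*n² (o(n) = (2*n)*(2*n) = 4*n²)
o(M(3, 1)) + 159*(-456) = 4*(-12*3 - 2*1)² + 159*(-456) = 4*(-36 - 2)² - 72504 = 4*(-38)² - 72504 = 4*1444 - 72504 = 5776 - 72504 = -66728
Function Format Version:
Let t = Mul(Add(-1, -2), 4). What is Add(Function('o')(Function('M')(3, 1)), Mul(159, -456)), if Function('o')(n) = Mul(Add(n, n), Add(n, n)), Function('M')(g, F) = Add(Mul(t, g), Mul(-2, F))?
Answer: -66728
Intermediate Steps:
t = -12 (t = Mul(-3, 4) = -12)
Function('M')(g, F) = Add(Mul(-12, g), Mul(-2, F))
Function('o')(n) = Mul(4, Pow(n, 2)) (Function('o')(n) = Mul(Mul(2, n), Mul(2, n)) = Mul(4, Pow(n, 2)))
Add(Function('o')(Function('M')(3, 1)), Mul(159, -456)) = Add(Mul(4, Pow(Add(Mul(-12, 3), Mul(-2, 1)), 2)), Mul(159, -456)) = Add(Mul(4, Pow(Add(-36, -2), 2)), -72504) = Add(Mul(4, Pow(-38, 2)), -72504) = Add(Mul(4, 1444), -72504) = Add(5776, -72504) = -66728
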